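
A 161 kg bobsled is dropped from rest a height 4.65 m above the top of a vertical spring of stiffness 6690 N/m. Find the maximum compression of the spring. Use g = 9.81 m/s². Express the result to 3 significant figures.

Take the reference level at the top of the uncompressed spring. At max compression the bobsled has fallen H + x and is momentarily at rest:
mg(H + x) = ½kx²
½(6690)x² − (161)(9.81)x − (161)(9.81)(4.65) = 0
3345x² − 1579x − 7344 = 0
x = [1579 + √(2.495e+06 + 9.8266e+07)]/(2 × 3345) = 1.737 m

x = 1.74 m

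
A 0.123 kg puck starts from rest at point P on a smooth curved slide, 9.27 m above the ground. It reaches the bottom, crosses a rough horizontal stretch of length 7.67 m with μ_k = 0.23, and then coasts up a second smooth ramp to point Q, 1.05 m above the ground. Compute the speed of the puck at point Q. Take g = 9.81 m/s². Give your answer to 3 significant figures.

v = 11.3 m/s

Energy at P: mgh₁ = (0.123)(9.81)(9.27) = 11.185 J
Friction loss: W_f = μ_k mg d = 2.129 J
At Q: ½mv² + mgh₂ = mgh₁ − W_f
½mv² = 11.185 − 2.129 − 1.2670 = 7.7899 J
v = √(2 × 7.7899/0.123) = 11.25 m/s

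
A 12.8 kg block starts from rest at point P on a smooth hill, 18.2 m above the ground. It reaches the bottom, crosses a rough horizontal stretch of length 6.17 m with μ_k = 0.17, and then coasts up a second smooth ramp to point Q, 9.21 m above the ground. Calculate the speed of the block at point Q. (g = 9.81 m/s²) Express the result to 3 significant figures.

v = 12.5 m/s

Energy at P: mgh₁ = (12.8)(9.81)(18.2) = 2285.3 J
Friction loss: W_f = μ_k mg d = 131.7 J
At Q: ½mv² + mgh₂ = mgh₁ − W_f
½mv² = 2285.3 − 131.7 − 1156.5 = 997.15 J
v = √(2 × 997.15/12.8) = 12.48 m/s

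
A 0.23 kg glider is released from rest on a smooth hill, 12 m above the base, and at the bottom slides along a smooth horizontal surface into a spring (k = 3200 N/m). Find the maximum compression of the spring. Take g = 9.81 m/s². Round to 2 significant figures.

x = 0.13 m

Energy conservation (no friction) from release to max compression: mgh = ½kx²
x = √(2mgh/k) = √(2 × 0.23 × 9.81 × 12 / 3200) = 0.1301 m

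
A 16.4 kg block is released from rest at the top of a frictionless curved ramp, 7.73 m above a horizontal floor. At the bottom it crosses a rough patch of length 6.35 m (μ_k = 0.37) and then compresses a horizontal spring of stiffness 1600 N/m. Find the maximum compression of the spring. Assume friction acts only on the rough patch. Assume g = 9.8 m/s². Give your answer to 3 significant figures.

Initial energy: E₁ = mgh = (16.4)(9.8)(7.73) = 1242.4 J
Friction removes W_f = μ_k mg d = (0.37)(16.4)(9.8)(6.35) = 377.6 J
Energy reaching the spring: E = 1242.4 − 377.6 = 864.75 J
At max compression ½kx² = E ⇒ x = √(2E/k) = √(2 × 864.75/1600) = 1.040 m

x = 1.04 m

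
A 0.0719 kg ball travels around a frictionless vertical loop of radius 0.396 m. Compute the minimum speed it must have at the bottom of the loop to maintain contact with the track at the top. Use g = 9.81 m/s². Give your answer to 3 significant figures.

At the top: mg = mv_top²/r ⇒ v_top² = gr = 3.885 m²/s²
Energy from bottom to top (height 2r): ½mv_bot² = ½mv_top² + mg(2r)
v_bot² = gr + 4gr = 5gr = 19.42
v_bot = √(5gr) = 4.407 m/s

v = 4.41 m/s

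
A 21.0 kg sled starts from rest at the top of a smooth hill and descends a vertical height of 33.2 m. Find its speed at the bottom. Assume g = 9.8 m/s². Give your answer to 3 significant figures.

Equating total energy at the two states: mgh = ½mv²
v = √(2gh) = √(2 × 9.8 × 33.2) = √650.72 = 25.51 m/s

v = 25.5 m/s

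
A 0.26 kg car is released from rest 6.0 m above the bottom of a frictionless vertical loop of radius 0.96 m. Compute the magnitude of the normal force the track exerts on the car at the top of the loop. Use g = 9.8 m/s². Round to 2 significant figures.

N = 19 N

Energy from release to top (height 2r): mgh = ½mv_top² + mg(2r)
v_top² = 2g(h − 2r) = 2(9.8)(6.0 − 1.920) = 79.968 m²/s²
At the top, both N and weight point toward the centre: N + mg = mv_top²/r
N = m(v_top²/r − g) = 0.26(79.968/0.96 − 9.8) = 19.11 N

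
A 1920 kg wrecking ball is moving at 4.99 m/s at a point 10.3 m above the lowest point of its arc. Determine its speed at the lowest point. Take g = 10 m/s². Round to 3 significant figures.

v = 15.2 m/s

By conservation of mechanical energy, ½mv₀² + mgh = ½mv²
v² = v₀² + 2gh = (4.99)² + 2(10)(10.3) = 230.90
v = √230.90 = 15.20 m/s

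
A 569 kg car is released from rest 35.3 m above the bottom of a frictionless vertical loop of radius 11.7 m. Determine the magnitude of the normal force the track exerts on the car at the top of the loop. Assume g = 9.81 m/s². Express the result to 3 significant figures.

Energy from release to top (height 2r): mgh = ½mv_top² + mg(2r)
v_top² = 2g(h − 2r) = 2(9.81)(35.3 − 23.40) = 233.48 m²/s²
At the top, both N and weight point toward the centre: N + mg = mv_top²/r
N = m(v_top²/r − g) = 569(233.48/11.7 − 9.81) = 5773 N

N = 5770 N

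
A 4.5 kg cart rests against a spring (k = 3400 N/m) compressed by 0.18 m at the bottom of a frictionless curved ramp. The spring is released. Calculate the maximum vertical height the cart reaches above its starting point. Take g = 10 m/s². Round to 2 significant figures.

h = 1.2 m

At maximum height the cart is at rest, so ½kx² = mgh
h = kx²/(2mg) = (3400)(0.18)²/(2 × 4.5 × 10) = 1.224 m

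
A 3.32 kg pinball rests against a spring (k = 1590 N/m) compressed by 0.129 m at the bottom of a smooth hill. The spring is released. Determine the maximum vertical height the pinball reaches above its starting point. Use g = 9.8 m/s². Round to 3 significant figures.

Energy conservation from release to the highest point: ½kx² = mgh
h = kx²/(2mg) = (1590)(0.129)²/(2 × 3.32 × 9.8) = 0.4066 m

h = 0.407 m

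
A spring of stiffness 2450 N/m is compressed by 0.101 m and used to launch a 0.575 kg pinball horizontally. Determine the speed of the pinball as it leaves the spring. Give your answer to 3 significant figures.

Spring PE converts entirely to kinetic energy: ½kx² = ½mv²
v = x√(k/m) = 0.101 × √(2450/0.575) = 6.593 m/s

v = 6.59 m/s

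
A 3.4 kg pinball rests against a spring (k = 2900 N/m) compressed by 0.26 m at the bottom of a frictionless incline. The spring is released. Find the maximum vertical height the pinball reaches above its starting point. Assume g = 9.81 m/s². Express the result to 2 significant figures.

h = 2.9 m

Energy conservation from release to the highest point: ½kx² = mgh
h = kx²/(2mg) = (2900)(0.26)²/(2 × 3.4 × 9.81) = 2.939 m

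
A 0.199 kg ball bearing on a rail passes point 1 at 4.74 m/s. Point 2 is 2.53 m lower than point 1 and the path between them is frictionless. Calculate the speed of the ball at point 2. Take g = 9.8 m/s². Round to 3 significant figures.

Mechanical energy is conserved (no friction): ½mv₀² + mgh = ½mv²
The mass cancels from both sides.
v² = v₀² + 2gh = (4.74)² + 2(9.8)(2.53) = 72.056
v = √72.056 = 8.489 m/s

v = 8.49 m/s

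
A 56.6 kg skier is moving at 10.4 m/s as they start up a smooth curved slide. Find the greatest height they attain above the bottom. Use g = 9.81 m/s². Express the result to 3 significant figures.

By energy conservation, ½mv² = mgh
h = v²/(2g) = 10.4²/(2 × 9.81) = 5.513 m

h = 5.51 m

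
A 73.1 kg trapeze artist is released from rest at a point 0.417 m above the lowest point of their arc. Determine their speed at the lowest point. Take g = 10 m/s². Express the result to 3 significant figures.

Equating total energy at the two states: mgh = ½mv²
The mass cancels from both sides.
v = √(2gh) = √(2 × 10 × 0.417) = √8.3400 = 2.888 m/s

v = 2.89 m/s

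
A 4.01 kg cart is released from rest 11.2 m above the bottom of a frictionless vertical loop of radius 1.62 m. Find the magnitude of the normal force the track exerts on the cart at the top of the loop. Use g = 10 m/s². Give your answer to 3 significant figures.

N = 354 N

Energy from release to top (height 2r): mgh = ½mv_top² + mg(2r)
v_top² = 2g(h − 2r) = 2(10)(11.2 − 3.240) = 159.20 m²/s²
At the top, both N and weight point toward the centre: N + mg = mv_top²/r
N = m(v_top²/r − g) = 4.01(159.20/1.62 − 10) = 354.0 N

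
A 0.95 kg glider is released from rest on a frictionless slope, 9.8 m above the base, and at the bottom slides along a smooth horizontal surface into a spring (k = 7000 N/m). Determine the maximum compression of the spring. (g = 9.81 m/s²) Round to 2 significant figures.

Energy conservation (no friction) from release to max compression: mgh = ½kx²
x = √(2mgh/k) = √(2 × 0.95 × 9.81 × 9.8 / 7000) = 0.1615 m

x = 0.16 m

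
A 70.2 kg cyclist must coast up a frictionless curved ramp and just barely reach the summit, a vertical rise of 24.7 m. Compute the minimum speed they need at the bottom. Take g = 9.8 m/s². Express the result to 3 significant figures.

v = 22.0 m/s

At the top they are momentarily at rest, so all KE converts to PE: ½mv² = mgh
v = √(2gh) = √(2 × 9.8 × 24.7) = 22.00 m/s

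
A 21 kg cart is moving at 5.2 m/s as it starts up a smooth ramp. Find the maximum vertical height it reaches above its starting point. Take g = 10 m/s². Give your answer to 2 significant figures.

By energy conservation, ½mv² = mgh
h = v²/(2g) = 5.2²/(2 × 10) = 1.352 m

h = 1.4 m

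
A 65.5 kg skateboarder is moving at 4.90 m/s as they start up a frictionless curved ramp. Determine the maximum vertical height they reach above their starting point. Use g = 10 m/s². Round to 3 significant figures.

Setting KE at the bottom equal to PE gained: ½mv² = mgh
h = v²/(2g) = 4.90²/(2 × 10) = 1.201 m

h = 1.20 m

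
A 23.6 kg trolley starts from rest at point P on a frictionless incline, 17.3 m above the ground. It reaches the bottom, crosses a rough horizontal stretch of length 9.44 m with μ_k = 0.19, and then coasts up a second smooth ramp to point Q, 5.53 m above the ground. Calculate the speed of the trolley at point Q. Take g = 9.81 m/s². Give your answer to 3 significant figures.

v = 14.0 m/s

Energy at P: mgh₁ = (23.6)(9.81)(17.3) = 4005.2 J
Friction loss: W_f = μ_k mg d = 415.2 J
At Q: ½mv² + mgh₂ = mgh₁ − W_f
½mv² = 4005.2 − 415.2 − 1280.3 = 2309.7 J
v = √(2 × 2309.7/23.6) = 13.99 m/s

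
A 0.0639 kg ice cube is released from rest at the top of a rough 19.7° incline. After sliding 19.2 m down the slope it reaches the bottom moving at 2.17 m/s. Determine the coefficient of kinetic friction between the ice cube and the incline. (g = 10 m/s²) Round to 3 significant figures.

μ_k = 0.345

The energy dissipated by friction is the PE lost minus the KE gained:
mgL sinθ = 4.1358 J; ½mv² = 0.15045 J
W_f = 4.1358 − 0.15045 = 3.985 J
μ_k = W_f/(mg cosθ · L) = 3.985/(0.6016 × 19.2) = 0.3450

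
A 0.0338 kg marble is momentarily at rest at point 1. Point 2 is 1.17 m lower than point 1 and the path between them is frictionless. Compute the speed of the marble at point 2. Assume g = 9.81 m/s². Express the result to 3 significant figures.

Mechanical energy is conserved (no friction): mgh = ½mv²
v = √(2gh) = √(2 × 9.81 × 1.17) = √22.955 = 4.791 m/s

v = 4.79 m/s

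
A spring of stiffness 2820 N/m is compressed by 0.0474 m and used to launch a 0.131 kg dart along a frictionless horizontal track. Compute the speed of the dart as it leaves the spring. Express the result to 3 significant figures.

v = 6.95 m/s

Conservation of energy: ½kx² = ½mv²
v = x√(k/m) = 0.0474 × √(2820/0.131) = 6.955 m/s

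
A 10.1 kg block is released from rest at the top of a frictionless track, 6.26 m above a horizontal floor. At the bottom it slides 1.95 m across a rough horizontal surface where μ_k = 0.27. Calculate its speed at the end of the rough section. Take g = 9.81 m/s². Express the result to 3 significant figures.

Applying the work–energy principle:
mgh = ½mv² + μ_k m g d
W_f = μ_k mg d = (0.27)(10.1)(9.81)(1.95) = 52.17 J
½mv² = mgh − W_f = 620.25 − 52.17 = 568.08 J
v = √(2 × 568.08/10.1) = 10.61 m/s

v = 10.6 m/s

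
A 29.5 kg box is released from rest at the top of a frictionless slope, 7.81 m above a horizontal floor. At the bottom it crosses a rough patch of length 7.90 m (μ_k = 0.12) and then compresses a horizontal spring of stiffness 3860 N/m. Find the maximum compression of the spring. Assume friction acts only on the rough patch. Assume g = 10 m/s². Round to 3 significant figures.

Initial energy: E₁ = mgh = (29.5)(10)(7.81) = 2303.9 J
Friction removes W_f = μ_k mg d = (0.12)(29.5)(10)(7.90) = 279.7 J
Energy reaching the spring: E = 2303.9 − 279.7 = 2024.3 J
At max compression ½kx² = E ⇒ x = √(2E/k) = √(2 × 2024.3/3860) = 1.024 m

x = 1.02 m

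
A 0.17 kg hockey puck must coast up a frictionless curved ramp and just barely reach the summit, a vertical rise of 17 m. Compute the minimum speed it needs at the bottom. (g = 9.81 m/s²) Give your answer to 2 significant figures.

v = 18 m/s

At the top it is momentarily at rest, so all KE converts to PE: ½mv² = mgh
v = √(2gh) = √(2 × 9.81 × 17) = 18.26 m/s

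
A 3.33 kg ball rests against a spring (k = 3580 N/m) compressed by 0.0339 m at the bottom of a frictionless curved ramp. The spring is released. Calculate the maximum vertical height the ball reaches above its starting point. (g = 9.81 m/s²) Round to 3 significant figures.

Energy conservation from release to the highest point: ½kx² = mgh
h = kx²/(2mg) = (3580)(0.0339)²/(2 × 3.33 × 9.81) = 0.06297 m

h = 0.0630 m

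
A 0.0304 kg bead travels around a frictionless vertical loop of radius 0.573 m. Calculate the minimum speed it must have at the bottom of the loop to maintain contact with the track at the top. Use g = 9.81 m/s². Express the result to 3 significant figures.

v = 5.30 m/s

At the top: mg = mv_top²/r ⇒ v_top² = gr = 5.621 m²/s²
Energy from bottom to top (height 2r): ½mv_bot² = ½mv_top² + mg(2r)
v_bot² = gr + 4gr = 5gr = 28.11
v_bot = √(5gr) = 5.301 m/s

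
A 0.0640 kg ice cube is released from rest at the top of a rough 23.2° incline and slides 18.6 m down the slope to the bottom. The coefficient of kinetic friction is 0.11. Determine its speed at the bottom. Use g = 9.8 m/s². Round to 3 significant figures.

v = 10.3 m/s

Taking the bottom as reference, mgh = ½mv² + μ_k N L with h = L sinθ, N = mg cosθ:
mgh = mgL sinθ = (0.0640)(9.8)(18.6)sin23.2° = 4.5957 J
W_f = μ_k mg cosθ · L = (0.11)(0.0640)(9.8)cos23.2°·18.6 = 1.179 J
½mv² = 4.5957 − 1.179 = 3.4162 J
v = √(2 × 3.4162/0.0640) = 10.33 m/s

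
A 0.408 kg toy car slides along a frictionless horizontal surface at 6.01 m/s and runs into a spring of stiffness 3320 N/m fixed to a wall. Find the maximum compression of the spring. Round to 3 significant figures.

All KE is stored as spring PE at maximum compression: ½mv² = ½kx²
x = v√(m/k) = 6.01 × √(0.408/3320) = 0.06662 m

x = 0.0666 m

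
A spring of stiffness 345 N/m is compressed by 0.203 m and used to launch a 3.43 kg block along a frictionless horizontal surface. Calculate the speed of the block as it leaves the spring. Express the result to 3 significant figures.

v = 2.04 m/s

The block leaves the spring when the spring is at natural length, so ½kx² = ½mv²
v = x√(k/m) = 0.203 × √(345/3.43) = 2.036 m/s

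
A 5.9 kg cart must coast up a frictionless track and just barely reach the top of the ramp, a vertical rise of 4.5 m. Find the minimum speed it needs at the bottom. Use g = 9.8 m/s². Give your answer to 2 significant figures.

At the top it is momentarily at rest, so all KE converts to PE: ½mv² = mgh
v = √(2gh) = √(2 × 9.8 × 4.5) = 9.391 m/s

v = 9.4 m/s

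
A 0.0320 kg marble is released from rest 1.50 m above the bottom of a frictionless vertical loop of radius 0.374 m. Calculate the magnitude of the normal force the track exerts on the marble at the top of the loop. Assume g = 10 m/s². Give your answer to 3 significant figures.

Energy from release to top (height 2r): mgh = ½mv_top² + mg(2r)
v_top² = 2g(h − 2r) = 2(10)(1.50 − 0.7480) = 15.040 m²/s²
At the top, both N and weight point toward the centre: N + mg = mv_top²/r
N = m(v_top²/r − g) = 0.0320(15.040/0.374 − 10) = 0.9668 N

N = 0.967 N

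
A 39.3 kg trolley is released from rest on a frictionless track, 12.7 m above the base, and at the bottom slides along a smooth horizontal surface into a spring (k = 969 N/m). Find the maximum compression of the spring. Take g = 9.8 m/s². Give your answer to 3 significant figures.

Gravitational PE at the top equals spring PE at max compression: mgh = ½kx²
x = √(2mgh/k) = √(2 × 39.3 × 9.8 × 12.7 / 969) = 3.177 m

x = 3.18 m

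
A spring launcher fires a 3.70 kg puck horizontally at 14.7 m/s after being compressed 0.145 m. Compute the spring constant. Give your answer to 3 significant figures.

k = 38000 N/m

½kx² = ½mv²
k = mv²/x² = (3.70)(14.7)²/(0.145)² = 38028 N/m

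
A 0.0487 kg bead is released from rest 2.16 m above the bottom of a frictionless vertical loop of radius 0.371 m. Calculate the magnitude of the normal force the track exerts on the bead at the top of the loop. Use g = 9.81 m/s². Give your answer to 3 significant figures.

Energy from release to top (height 2r): mgh = ½mv_top² + mg(2r)
v_top² = 2g(h − 2r) = 2(9.81)(2.16 − 0.7420) = 27.821 m²/s²
At the top, both N and weight point toward the centre: N + mg = mv_top²/r
N = m(v_top²/r − g) = 0.0487(27.821/0.371 − 9.81) = 3.174 N

N = 3.17 N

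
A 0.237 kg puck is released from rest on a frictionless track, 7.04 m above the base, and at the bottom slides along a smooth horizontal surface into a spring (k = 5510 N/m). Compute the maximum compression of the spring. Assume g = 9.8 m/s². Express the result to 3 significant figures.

x = 0.0770 m

Gravitational PE at the top equals spring PE at max compression: mgh = ½kx²
x = √(2mgh/k) = √(2 × 0.237 × 9.8 × 7.04 / 5510) = 0.07704 m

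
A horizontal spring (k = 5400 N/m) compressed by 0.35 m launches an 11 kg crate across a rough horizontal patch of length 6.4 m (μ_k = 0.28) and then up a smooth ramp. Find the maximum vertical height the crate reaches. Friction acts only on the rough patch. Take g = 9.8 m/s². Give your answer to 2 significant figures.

Spring energy: E₀ = ½kx² = ½(5400)(0.35)² = 330.75 J
Friction: W_f = μ_k mg d = (0.28)(11)(9.8)(6.4) = 193.2 J
Energy at base of ramp: E = 330.75 − 193.2 = 137.57 J
At max height all remaining energy is PE: mgh = E ⇒ h = E/(mg) = 137.57/(11 × 9.8) = 1.276 m

h = 1.3 m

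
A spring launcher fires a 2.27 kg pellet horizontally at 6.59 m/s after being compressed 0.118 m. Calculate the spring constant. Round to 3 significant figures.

k = 7080 N/m

Spring PE at full compression equals KE at release: ½kx² = ½mv²
k = mv²/x² = (2.27)(6.59)²/(0.118)² = 7080 N/m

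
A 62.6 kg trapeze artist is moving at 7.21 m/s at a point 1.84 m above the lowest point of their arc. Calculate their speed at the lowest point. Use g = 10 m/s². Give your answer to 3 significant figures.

Mechanical energy is conserved (no friction): ½mv₀² + mgh = ½mv²
v² = v₀² + 2gh = (7.21)² + 2(10)(1.84) = 88.784
v = √88.784 = 9.423 m/s

v = 9.42 m/s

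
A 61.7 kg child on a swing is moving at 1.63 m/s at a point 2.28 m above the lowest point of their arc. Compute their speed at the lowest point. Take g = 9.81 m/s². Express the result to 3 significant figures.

Mechanical energy is conserved (no friction): ½mv₀² + mgh = ½mv²
v² = v₀² + 2gh = (1.63)² + 2(9.81)(2.28) = 47.390
v = √47.390 = 6.884 m/s

v = 6.88 m/s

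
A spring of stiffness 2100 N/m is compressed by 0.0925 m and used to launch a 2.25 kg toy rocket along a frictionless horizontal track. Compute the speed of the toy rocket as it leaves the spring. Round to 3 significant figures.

Conservation of energy: ½kx² = ½mv²
v = x√(k/m) = 0.0925 × √(2100/2.25) = 2.826 m/s

v = 2.83 m/s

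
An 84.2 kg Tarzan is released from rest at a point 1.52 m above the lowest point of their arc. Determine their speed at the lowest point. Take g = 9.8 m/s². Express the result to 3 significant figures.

v = 5.46 m/s

By conservation of mechanical energy, mgh = ½mv²
The mass cancels from both sides.
v = √(2gh) = √(2 × 9.8 × 1.52) = √29.792 = 5.458 m/s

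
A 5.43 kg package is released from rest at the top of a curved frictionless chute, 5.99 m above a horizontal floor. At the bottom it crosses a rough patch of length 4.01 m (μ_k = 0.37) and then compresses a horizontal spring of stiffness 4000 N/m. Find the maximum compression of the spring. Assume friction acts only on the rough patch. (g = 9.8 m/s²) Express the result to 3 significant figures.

Initial energy: E₁ = mgh = (5.43)(9.8)(5.99) = 318.75 J
Friction removes W_f = μ_k mg d = (0.37)(5.43)(9.8)(4.01) = 78.95 J
Energy reaching the spring: E = 318.75 − 78.95 = 239.80 J
At max compression ½kx² = E ⇒ x = √(2E/k) = √(2 × 239.80/4000) = 0.3463 m

x = 0.346 m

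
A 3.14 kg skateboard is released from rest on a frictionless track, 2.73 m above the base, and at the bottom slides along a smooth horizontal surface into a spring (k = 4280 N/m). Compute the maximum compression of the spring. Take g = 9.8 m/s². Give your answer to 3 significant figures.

Energy conservation (no friction) from release to max compression: mgh = ½kx²
x = √(2mgh/k) = √(2 × 3.14 × 9.8 × 2.73 / 4280) = 0.1981 m

x = 0.198 m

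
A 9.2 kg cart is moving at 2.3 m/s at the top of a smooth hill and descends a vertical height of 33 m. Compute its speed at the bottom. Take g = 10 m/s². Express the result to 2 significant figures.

Energy conservation between the two points: ½mv₀² + mgh = ½mv²
The mass cancels from both sides.
v² = v₀² + 2gh = (2.3)² + 2(10)(33) = 665.29
v = √665.29 = 25.79 m/s

v = 26 m/s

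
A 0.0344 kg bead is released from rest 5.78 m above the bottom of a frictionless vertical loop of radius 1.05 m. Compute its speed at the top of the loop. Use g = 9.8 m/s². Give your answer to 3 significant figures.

v = 8.49 m/s

Energy conservation: mgh = ½mv_top² + mg(2r)
v_top² = 2g(h − 2r) = 2(9.8)(5.78 − 2.100) = 72.13
v_top = 8.493 m/s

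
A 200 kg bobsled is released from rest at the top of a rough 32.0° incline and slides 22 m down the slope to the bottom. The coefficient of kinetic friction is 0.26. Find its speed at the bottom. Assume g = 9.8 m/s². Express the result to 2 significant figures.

v = 12 m/s

Work–energy: mg(L sinθ) − μ_k(mg cosθ)L = ½mv²
mgh = mgL sinθ = (200)(9.8)(22)sin32.0° = 22850 J
W_f = μ_k mg cosθ · L = (0.26)(200)(9.8)cos32.0°·22 = 9508 J
½mv² = 22850 − 9508 = 13342 J
v = √(2 × 13342/200) = 11.55 m/s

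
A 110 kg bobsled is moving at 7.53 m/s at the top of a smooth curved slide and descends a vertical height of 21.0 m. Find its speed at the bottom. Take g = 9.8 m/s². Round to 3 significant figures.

Mechanical energy is conserved (no friction): ½mv₀² + mgh = ½mv²
v² = v₀² + 2gh = (7.53)² + 2(9.8)(21.0) = 468.30
v = √468.30 = 21.64 m/s

v = 21.6 m/s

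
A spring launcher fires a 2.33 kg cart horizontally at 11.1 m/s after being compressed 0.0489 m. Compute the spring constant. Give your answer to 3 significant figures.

Spring PE at full compression equals KE at release: ½kx² = ½mv²
k = mv²/x² = (2.33)(11.1)²/(0.0489)² = 120056 N/m

k = 120000 N/m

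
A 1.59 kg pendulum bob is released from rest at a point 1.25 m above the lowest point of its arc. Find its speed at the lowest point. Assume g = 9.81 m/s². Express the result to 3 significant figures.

Energy conservation between the two points: mgh = ½mv²
The mass cancels from both sides.
v = √(2gh) = √(2 × 9.81 × 1.25) = √24.525 = 4.952 m/s

v = 4.95 m/s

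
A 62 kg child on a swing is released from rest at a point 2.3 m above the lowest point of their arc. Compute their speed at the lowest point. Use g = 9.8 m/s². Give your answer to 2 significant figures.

v = 6.7 m/s

By conservation of mechanical energy, mgh = ½mv²
The mass cancels from both sides.
v = √(2gh) = √(2 × 9.8 × 2.3) = √45.080 = 6.714 m/s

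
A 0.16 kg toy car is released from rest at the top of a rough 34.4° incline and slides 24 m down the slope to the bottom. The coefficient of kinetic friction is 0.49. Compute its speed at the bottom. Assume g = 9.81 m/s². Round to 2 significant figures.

Work–energy: mg(L sinθ) − μ_k(mg cosθ)L = ½mv²
mgh = mgL sinθ = (0.16)(9.81)(24)sin34.4° = 21.283 J
W_f = μ_k mg cosθ · L = (0.49)(0.16)(9.81)cos34.4°·24 = 15.23 J
½mv² = 21.283 − 15.23 = 6.0522 J
v = √(2 × 6.0522/0.16) = 8.698 m/s

v = 8.7 m/s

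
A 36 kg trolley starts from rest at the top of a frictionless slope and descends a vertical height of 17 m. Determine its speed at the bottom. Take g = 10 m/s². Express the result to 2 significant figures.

v = 18 m/s

Equating total energy at the two states: mgh = ½mv²
v = √(2gh) = √(2 × 10 × 17) = √340.00 = 18.44 m/s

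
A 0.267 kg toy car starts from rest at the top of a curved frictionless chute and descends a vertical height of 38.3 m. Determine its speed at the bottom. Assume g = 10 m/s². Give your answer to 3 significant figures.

v = 27.7 m/s

Energy conservation between the two points: mgh = ½mv²
v = √(2gh) = √(2 × 10 × 38.3) = √766.00 = 27.68 m/s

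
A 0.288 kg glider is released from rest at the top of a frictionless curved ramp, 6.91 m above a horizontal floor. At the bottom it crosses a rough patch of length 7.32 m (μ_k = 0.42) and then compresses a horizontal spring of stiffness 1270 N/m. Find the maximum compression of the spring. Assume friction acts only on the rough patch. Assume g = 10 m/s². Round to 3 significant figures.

Initial energy: E₁ = mgh = (0.288)(10)(6.91) = 19.901 J
Friction removes W_f = μ_k mg d = (0.42)(0.288)(10)(7.32) = 8.854 J
Energy reaching the spring: E = 19.901 − 8.854 = 11.047 J
At max compression ½kx² = E ⇒ x = √(2E/k) = √(2 × 11.047/1270) = 0.1319 m

x = 0.132 m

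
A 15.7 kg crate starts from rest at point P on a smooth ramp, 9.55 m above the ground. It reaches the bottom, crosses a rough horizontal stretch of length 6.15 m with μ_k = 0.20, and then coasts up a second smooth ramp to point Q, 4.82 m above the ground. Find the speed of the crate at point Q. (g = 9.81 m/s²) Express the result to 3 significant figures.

v = 8.29 m/s

Energy at P: mgh₁ = (15.7)(9.81)(9.55) = 1470.9 J
Friction loss: W_f = μ_k mg d = 189.4 J
At Q: ½mv² + mgh₂ = mgh₁ − W_f
½mv² = 1470.9 − 189.4 − 742.36 = 539.06 J
v = √(2 × 539.06/15.7) = 8.287 m/s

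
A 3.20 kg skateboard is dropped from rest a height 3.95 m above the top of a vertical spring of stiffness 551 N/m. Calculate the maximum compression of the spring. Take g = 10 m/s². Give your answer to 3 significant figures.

Measuring PE from the top of the relaxed spring, at max compression the skateboard has dropped H + x with zero KE, so:
mg(H + x) = ½kx²
½(551)x² − (3.20)(10)x − (3.20)(10)(3.95) = 0
275.5x² − 32.00x − 126.4 = 0
x = [32.00 + √(1024 + 139293)]/(2 × 275.5) = 0.7379 m

x = 0.738 m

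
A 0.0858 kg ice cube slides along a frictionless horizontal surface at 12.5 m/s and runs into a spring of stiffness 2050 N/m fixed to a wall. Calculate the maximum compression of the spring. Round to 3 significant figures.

All KE is stored as spring PE at maximum compression: ½mv² = ½kx²
x = v√(m/k) = 12.5 × √(0.0858/2050) = 0.08087 m

x = 0.0809 m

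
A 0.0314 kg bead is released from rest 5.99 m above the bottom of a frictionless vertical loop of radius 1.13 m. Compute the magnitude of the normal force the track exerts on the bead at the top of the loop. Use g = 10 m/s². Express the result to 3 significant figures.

Energy from release to top (height 2r): mgh = ½mv_top² + mg(2r)
v_top² = 2g(h − 2r) = 2(10)(5.99 − 2.260) = 74.600 m²/s²
At the top, both N and weight point toward the centre: N + mg = mv_top²/r
N = m(v_top²/r − g) = 0.0314(74.600/1.13 − 10) = 1.759 N

N = 1.76 N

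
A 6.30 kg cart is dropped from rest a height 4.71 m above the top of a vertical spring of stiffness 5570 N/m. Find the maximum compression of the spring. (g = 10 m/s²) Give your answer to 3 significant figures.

x = 0.338 m

Measuring PE from the top of the relaxed spring, at max compression the cart has dropped H + x with zero KE, so:
mg(H + x) = ½kx²
½(5570)x² − (6.30)(10)x − (6.30)(10)(4.71) = 0
2785x² − 63.00x − 296.7 = 0
x = [63.00 + √(3969 + 3.3056e+06)]/(2 × 2785) = 0.3379 m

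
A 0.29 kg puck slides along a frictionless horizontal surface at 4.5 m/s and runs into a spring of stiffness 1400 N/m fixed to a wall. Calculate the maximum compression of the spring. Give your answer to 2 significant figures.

x = 0.065 m

Conservation of energy between contact and max compression: ½mv² = ½kx²
x = v√(m/k) = 4.5 × √(0.29/1400) = 0.06477 m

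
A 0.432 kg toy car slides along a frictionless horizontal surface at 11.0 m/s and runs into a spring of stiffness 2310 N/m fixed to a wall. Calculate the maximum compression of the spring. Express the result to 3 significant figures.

x = 0.150 m

At max compression the car is momentarily at rest: ½mv² = ½kx²
x = v√(m/k) = 11.0 × √(0.432/2310) = 0.1504 m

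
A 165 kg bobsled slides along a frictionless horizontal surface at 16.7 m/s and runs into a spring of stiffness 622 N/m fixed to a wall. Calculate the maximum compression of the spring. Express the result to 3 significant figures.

All KE is stored as spring PE at maximum compression: ½mv² = ½kx²
x = v√(m/k) = 16.7 × √(165/622) = 8.601 m

x = 8.60 m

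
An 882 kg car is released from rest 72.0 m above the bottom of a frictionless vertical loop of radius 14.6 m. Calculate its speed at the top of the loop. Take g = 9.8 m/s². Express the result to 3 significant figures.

v = 29.0 m/s

Energy conservation: mgh = ½mv_top² + mg(2r)
v_top² = 2g(h − 2r) = 2(9.8)(72.0 − 29.20) = 838.9
v_top = 28.96 m/s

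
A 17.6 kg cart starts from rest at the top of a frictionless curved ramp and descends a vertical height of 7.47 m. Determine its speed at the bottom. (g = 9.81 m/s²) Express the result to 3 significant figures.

v = 12.1 m/s

Mechanical energy is conserved (no friction): mgh = ½mv²
The mass cancels from both sides.
v = √(2gh) = √(2 × 9.81 × 7.47) = √146.56 = 12.11 m/s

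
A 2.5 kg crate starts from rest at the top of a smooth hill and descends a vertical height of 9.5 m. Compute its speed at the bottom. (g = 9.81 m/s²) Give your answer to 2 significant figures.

Equating total energy at the two states: mgh = ½mv²
v = √(2gh) = √(2 × 9.81 × 9.5) = √186.39 = 13.65 m/s

v = 14 m/s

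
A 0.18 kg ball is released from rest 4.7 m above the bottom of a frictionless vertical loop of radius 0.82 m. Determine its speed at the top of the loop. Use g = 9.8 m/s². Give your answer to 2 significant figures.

Energy conservation: mgh = ½mv_top² + mg(2r)
v_top² = 2g(h − 2r) = 2(9.8)(4.7 − 1.640) = 59.98
v_top = 7.744 m/s

v = 7.7 m/s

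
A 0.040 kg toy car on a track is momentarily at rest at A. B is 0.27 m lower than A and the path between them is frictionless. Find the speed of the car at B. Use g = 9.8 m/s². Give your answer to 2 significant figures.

v = 2.3 m/s

Equating total energy at the two states: mgh = ½mv²
v = √(2gh) = √(2 × 9.8 × 0.27) = √5.2920 = 2.300 m/s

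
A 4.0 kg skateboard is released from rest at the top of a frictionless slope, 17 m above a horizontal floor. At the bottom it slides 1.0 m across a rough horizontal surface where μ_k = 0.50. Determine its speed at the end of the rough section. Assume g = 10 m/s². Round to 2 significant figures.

v = 18 m/s

Energy bookkeeping (friction removes W_f = μ_k N d):
mgh = ½mv² + μ_k m g d
W_f = μ_k mg d = (0.50)(4.0)(10)(1.0) = 20.00 J
½mv² = mgh − W_f = 680.00 − 20.00 = 660.00 J
v = √(2 × 660.00/4.0) = 18.17 m/s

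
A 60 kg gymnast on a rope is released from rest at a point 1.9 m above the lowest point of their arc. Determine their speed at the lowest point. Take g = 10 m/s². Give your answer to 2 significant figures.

v = 6.2 m/s

Equating total energy at the two states: mgh = ½mv²
The mass cancels from both sides.
v = √(2gh) = √(2 × 10 × 1.9) = √38.000 = 6.164 m/s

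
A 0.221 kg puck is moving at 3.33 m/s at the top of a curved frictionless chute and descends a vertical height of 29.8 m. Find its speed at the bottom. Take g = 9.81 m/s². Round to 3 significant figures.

Equating total energy at the two states: ½mv₀² + mgh = ½mv²
v² = v₀² + 2gh = (3.33)² + 2(9.81)(29.8) = 595.76
v = √595.76 = 24.41 m/s

v = 24.4 m/s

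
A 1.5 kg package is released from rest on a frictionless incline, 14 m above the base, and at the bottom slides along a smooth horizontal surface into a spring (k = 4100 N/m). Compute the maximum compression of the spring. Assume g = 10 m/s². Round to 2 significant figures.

Gravitational PE at the top equals spring PE at max compression: mgh = ½kx²
x = √(2mgh/k) = √(2 × 1.5 × 10 × 14 / 4100) = 0.3201 m

x = 0.32 m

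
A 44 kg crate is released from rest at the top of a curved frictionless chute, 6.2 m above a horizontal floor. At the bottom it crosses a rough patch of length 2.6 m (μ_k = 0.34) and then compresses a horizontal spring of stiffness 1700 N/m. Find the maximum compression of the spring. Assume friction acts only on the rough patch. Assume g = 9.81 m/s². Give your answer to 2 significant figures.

x = 1.6 m

Initial energy: E₁ = mgh = (44)(9.81)(6.2) = 2676.2 J
Friction removes W_f = μ_k mg d = (0.34)(44)(9.81)(2.6) = 381.6 J
Energy reaching the spring: E = 2676.2 − 381.6 = 2294.6 J
At max compression ½kx² = E ⇒ x = √(2E/k) = √(2 × 2294.6/1700) = 1.643 m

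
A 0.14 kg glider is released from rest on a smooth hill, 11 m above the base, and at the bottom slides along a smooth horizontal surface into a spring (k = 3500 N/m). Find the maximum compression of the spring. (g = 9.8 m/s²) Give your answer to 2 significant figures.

At max compression the glider is momentarily at rest: mgh = ½kx²
x = √(2mgh/k) = √(2 × 0.14 × 9.8 × 11 / 3500) = 0.09287 m

x = 0.093 m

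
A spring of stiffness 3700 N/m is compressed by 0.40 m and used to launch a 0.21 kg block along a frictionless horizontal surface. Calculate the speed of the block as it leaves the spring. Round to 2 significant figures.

Spring PE converts entirely to kinetic energy: ½kx² = ½mv²
v = x√(k/m) = 0.40 × √(3700/0.21) = 53.09 m/s

v = 53 m/s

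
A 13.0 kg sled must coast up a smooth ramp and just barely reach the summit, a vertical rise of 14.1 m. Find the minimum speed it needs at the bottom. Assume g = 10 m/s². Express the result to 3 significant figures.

v = 16.8 m/s

At the top it is momentarily at rest, so all KE converts to PE: ½mv² = mgh
v = √(2gh) = √(2 × 10 × 14.1) = 16.79 m/s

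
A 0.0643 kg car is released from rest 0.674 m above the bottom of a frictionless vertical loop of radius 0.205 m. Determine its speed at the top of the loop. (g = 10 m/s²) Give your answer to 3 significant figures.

v = 2.30 m/s

Energy conservation: mgh = ½mv_top² + mg(2r)
v_top² = 2g(h − 2r) = 2(10)(0.674 − 0.4100) = 5.280
v_top = 2.298 m/s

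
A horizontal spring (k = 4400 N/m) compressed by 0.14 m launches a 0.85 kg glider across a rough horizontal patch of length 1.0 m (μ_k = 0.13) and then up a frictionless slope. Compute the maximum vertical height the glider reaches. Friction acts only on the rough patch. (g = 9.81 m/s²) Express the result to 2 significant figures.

h = 5.0 m

Spring energy: E₀ = ½kx² = ½(4400)(0.14)² = 43.120 J
Friction: W_f = μ_k mg d = (0.13)(0.85)(9.81)(1.0) = 1.084 J
Energy at base of ramp: E = 43.120 − 1.084 = 42.036 J
At max height all remaining energy is PE: mgh = E ⇒ h = E/(mg) = 42.036/(0.85 × 9.81) = 5.041 m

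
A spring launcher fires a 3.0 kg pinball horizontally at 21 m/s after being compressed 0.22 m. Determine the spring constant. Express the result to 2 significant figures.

k = 27000 N/m

Spring PE at full compression equals KE at release: ½kx² = ½mv²
k = mv²/x² = (3.0)(21)²/(0.22)² = 27335 N/m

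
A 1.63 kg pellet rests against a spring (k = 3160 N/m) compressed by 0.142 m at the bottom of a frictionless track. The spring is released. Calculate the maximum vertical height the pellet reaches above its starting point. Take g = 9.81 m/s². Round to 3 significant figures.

h = 1.99 m

All spring PE becomes gravitational PE at the highest point: ½kx² = mgh
h = kx²/(2mg) = (3160)(0.142)²/(2 × 1.63 × 9.81) = 1.992 m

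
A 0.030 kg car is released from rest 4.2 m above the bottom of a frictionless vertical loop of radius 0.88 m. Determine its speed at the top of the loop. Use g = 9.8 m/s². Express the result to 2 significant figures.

Energy conservation: mgh = ½mv_top² + mg(2r)
v_top² = 2g(h − 2r) = 2(9.8)(4.2 − 1.760) = 47.82
v_top = 6.915 m/s

v = 6.9 m/s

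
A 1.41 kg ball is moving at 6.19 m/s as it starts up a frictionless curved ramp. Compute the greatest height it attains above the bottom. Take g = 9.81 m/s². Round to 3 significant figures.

Setting KE at the bottom equal to PE gained: ½mv² = mgh
h = v²/(2g) = 6.19²/(2 × 9.81) = 1.953 m

h = 1.95 m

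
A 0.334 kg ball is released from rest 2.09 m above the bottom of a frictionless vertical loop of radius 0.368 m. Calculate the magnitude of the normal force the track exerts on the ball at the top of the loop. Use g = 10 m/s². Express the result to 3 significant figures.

N = 21.2 N

Energy from release to top (height 2r): mgh = ½mv_top² + mg(2r)
v_top² = 2g(h − 2r) = 2(10)(2.09 − 0.7360) = 27.080 m²/s²
At the top, both N and weight point toward the centre: N + mg = mv_top²/r
N = m(v_top²/r − g) = 0.334(27.080/0.368 − 10) = 21.24 N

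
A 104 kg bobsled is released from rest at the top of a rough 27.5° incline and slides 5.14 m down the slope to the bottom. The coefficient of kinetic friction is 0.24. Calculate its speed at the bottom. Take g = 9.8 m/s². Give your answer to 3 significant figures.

Work–energy: mg(L sinθ) − μ_k(mg cosθ)L = ½mv²
mgh = mgL sinθ = (104)(9.8)(5.14)sin27.5° = 2419.0 J
W_f = μ_k mg cosθ · L = (0.24)(104)(9.8)cos27.5°·5.14 = 1115 J
½mv² = 2419.0 − 1115 = 1303.7 J
v = √(2 × 1303.7/104) = 5.007 m/s

v = 5.01 m/s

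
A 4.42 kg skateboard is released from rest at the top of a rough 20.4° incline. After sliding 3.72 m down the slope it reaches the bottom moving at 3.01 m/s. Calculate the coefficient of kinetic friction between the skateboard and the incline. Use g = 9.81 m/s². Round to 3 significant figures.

mgh = ½mv² + μ_k (mg cosθ) L, with h = L sinθ
mgL sinθ = 56.225 J; ½mv² = 20.023 J
W_f = 56.225 − 20.023 = 36.20 J
μ_k = W_f/(mg cosθ · L) = 36.20/(40.64 × 3.72) = 0.2395

μ_k = 0.239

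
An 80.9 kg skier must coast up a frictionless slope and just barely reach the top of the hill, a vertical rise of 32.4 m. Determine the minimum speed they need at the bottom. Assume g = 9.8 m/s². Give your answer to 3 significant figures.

v = 25.2 m/s

At the top they are momentarily at rest, so all KE converts to PE: ½mv² = mgh
v = √(2gh) = √(2 × 9.8 × 32.4) = 25.20 m/s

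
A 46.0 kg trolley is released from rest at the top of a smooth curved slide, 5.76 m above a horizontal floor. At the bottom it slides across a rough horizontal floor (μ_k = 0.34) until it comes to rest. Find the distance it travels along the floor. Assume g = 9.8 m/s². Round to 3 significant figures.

Energy bookkeeping (friction removes W_f = μ_k N d):
At rest all PE has been dissipated by friction: mgh = μ_k m g d
d = h/μ_k = 5.76/0.34 = 16.94 m

d = 16.9 m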